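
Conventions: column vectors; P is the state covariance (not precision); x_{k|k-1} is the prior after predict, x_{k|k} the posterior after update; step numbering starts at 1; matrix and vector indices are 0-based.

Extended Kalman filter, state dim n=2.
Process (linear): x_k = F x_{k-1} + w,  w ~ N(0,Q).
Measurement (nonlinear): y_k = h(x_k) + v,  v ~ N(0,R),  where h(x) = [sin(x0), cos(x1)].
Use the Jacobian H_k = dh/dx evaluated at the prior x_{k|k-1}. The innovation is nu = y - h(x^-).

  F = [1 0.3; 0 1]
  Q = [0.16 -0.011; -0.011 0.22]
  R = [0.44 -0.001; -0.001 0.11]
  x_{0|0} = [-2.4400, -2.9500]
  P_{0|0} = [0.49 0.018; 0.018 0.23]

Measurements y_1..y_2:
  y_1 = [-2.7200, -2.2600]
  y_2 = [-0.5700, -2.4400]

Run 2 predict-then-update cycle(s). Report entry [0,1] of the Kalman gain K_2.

K[0,1] = -0.1381

step 1: x^-=[-3.3250, -2.9500]  P^-=[0.6815 0.0760; 0.0760 0.4500]  H_jac=[-0.9832 0.0000; 0.0000 0.1904]  S=[1.0988 -0.0152; -0.0152 0.1263]  K=[-0.6092 0.0411; -0.0587 0.6713]  nu=[-2.9024, -1.2783]  x^+=[-1.6093, -3.6377]  P^+=[0.2727 0.0270; 0.0270 0.3881]
step 2: x^-=[-2.7007, -3.6377]  P^-=[0.4838 0.1324; 0.1324 0.6081]  H_jac=[-0.9044 0.0000; 0.0000 -0.4760]  S=[0.8357 0.0560; 0.0560 0.2478]  K=[-0.5143 -0.1381; -0.0660 -1.1533]  nu=[-0.1432, -1.5606]  x^+=[-2.4115, -1.8285]  P^+=[0.2501 0.0308; 0.0308 0.2663]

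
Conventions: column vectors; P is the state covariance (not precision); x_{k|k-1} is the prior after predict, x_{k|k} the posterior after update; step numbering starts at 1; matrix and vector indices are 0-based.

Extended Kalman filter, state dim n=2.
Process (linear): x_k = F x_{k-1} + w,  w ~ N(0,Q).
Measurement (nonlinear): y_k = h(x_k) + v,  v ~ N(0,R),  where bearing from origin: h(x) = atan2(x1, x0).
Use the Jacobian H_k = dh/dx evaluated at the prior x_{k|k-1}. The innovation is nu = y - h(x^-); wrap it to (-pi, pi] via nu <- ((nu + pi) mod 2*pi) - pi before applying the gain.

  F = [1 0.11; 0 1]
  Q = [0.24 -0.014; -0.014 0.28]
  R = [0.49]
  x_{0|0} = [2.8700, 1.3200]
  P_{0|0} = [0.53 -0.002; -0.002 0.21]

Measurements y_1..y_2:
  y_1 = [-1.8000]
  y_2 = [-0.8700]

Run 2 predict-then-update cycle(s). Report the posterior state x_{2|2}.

step 1: x^-=[3.0152, 1.3200]  P^-=[0.7721 0.0071; 0.0071 0.4900]  H_jac=[-0.1218 0.2783]  S=[0.5389]  K=[-0.1709; 0.2514]  nu=[-2.2126]  x^+=[3.3933, 0.7637]  P^+=[0.7564 0.0303; 0.0303 0.4559]
step 2: x^-=[3.4773, 0.7637]  P^-=[1.0085 0.0664; 0.0664 0.7359]  H_jac=[-0.0602 0.2743]  S=[0.5469]  K=[-0.0778; 0.3619]  nu=[-1.0862]  x^+=[3.5618, 0.3706]  P^+=[1.0052 0.0818; 0.0818 0.6643]

x_post = [3.5618, 0.3706]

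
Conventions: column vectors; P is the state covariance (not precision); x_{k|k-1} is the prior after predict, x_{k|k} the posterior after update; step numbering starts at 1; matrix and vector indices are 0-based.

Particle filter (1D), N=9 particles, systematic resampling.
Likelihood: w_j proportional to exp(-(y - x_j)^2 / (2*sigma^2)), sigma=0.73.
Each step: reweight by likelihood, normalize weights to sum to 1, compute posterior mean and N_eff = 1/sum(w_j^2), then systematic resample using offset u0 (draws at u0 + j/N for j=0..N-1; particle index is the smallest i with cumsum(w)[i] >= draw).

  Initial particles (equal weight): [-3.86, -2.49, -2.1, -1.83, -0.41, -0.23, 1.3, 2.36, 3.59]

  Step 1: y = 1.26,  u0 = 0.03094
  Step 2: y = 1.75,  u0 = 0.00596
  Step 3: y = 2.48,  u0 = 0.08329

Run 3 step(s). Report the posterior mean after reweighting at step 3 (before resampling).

post_mean = 1.8406

step 1: w=[0.0000, 0.0000, 0.0000, 0.0001, 0.0479, 0.0817, 0.6553, 0.2109, 0.0040]  mean=1.3254  Neff=2.0708  idx=[4, 6, 6, 6, 6, 6, 6, 7, 7]
step 2: w=[0.0020, 0.1295, 0.1295, 0.1295, 0.1295, 0.1295, 0.1295, 0.1105, 0.1105]  mean=1.5308  Neff=7.9963  idx=[1, 1, 2, 3, 4, 5, 6, 7, 8]
step 3: w=[0.0700, 0.0700, 0.0700, 0.0700, 0.0700, 0.0700, 0.0700, 0.2550, 0.2550]  mean=1.8406  Neff=6.0840  idx=[1, 2, 4, 5, 7, 7, 8, 8, 8]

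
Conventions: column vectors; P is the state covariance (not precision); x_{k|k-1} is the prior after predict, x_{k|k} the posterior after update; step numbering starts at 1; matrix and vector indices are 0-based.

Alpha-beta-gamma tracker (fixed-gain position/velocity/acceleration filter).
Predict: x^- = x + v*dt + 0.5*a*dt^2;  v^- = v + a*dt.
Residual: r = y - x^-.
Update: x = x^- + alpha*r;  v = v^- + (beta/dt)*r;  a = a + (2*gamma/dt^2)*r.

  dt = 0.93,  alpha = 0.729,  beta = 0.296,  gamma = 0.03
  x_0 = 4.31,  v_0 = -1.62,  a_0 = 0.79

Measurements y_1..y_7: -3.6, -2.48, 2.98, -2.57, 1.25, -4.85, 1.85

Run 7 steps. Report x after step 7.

x_post = 0.5983

step 1: x_pred=3.1450  r=-6.7450  x^+=-1.7721  v^+=-3.0321  a^+=0.3221
step 2: x_pred=-4.4527  r=1.9727  x^+=-3.0146  v^+=-2.1047  a^+=0.4589
step 3: x_pred=-4.7735  r=7.7535  x^+=0.8788  v^+=0.7899  a^+=0.9968
step 4: x_pred=2.0445  r=-4.6145  x^+=-1.3195  v^+=0.2482  a^+=0.6767
step 5: x_pred=-0.7960  r=2.0460  x^+=0.6955  v^+=1.5287  a^+=0.8186
step 6: x_pred=2.4713  r=-7.3213  x^+=-2.8659  v^+=-0.0401  a^+=0.3107
step 7: x_pred=-2.7689  r=4.6189  x^+=0.5983  v^+=1.7189  a^+=0.6312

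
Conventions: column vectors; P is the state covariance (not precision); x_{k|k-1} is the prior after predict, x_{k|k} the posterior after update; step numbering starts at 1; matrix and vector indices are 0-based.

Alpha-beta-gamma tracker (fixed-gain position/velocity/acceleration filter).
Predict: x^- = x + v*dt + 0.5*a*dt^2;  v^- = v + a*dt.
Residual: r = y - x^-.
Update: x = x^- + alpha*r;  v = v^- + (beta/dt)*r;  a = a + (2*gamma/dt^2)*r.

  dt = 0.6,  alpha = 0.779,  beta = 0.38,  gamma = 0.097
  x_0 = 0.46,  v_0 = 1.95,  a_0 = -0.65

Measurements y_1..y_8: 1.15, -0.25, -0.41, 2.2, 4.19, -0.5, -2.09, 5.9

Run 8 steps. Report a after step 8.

a_post = 2.8581

step 1: x_pred=1.5130  r=-0.3630  x^+=1.2302  v^+=1.3301  a^+=-0.8456
step 2: x_pred=1.8761  r=-2.1261  x^+=0.2199  v^+=-0.5238  a^+=-1.9913
step 3: x_pred=-0.4528  r=0.0428  x^+=-0.4195  v^+=-1.6914  a^+=-1.9682
step 4: x_pred=-1.7886  r=3.9886  x^+=1.3185  v^+=-0.3463  a^+=0.1812
step 5: x_pred=1.1434  r=3.0466  x^+=3.5167  v^+=1.6920  a^+=1.8230
step 6: x_pred=4.8600  r=-5.3600  x^+=0.6846  v^+=-0.6089  a^+=-1.0655
step 7: x_pred=0.1274  r=-2.2174  x^+=-1.5999  v^+=-2.6526  a^+=-2.2604
step 8: x_pred=-3.5984  r=9.4984  x^+=3.8009  v^+=2.0068  a^+=2.8581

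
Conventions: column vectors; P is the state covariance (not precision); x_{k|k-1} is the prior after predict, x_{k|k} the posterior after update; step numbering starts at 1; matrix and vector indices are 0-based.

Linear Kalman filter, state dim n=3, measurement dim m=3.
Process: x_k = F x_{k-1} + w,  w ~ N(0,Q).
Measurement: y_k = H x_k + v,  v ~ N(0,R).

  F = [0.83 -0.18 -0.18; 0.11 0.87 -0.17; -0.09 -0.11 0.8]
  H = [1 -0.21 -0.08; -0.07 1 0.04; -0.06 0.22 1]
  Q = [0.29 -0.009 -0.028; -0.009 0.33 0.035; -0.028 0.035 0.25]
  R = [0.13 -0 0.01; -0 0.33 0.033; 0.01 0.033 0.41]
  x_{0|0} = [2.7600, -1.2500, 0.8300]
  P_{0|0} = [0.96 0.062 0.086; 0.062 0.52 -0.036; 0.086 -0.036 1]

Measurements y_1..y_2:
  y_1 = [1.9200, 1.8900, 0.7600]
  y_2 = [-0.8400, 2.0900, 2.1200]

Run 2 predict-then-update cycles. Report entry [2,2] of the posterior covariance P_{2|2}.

P_post[2,2] = 0.2107

step 1: x^-=[2.3664, -0.9250, 0.5531]  P^-=[0.9540 0.0621 -0.1751; 0.0621 0.7834 -0.1827; -0.1751 -0.1827 0.8992]  S=[1.1202 -0.1630 -0.2753; -0.1630 1.0972 0.0690; -0.2753 0.0690 1.2896]  K=[0.8723 0.1183 0.0103; 0.0134 0.7083 -0.0460; -0.0457 -0.1717 0.6737]  nu=[-0.5964, 2.9585, 0.5524]  x^+=[2.2018, 1.1371, 0.4444]  P^+=[0.1246 0.0475 0.0139; 0.0475 0.2373 -0.0447; 0.0139 -0.0447 0.2808]
step 2: x^-=[1.5428, 1.1559, 0.0323]  P^-=[0.3714 0.0106 -0.0616; 0.0106 0.5411 -0.0619; -0.0616 -0.0619 0.4404]  S=[0.5314 -0.1276 -0.1179; -0.1276 0.8675 0.1124; -0.1179 0.1124 0.8578]  K=[0.7232 0.0867 -0.0071; -0.0411 0.6166 -0.0206; -0.0747 -0.1229 0.5077]  nu=[-2.1375, 1.0408, 1.9260]  x^+=[0.0735, 1.8457, 1.0418]  P^+=[0.1018 0.0353 0.0055; 0.0353 0.2065 -0.0318; 0.0055 -0.0318 0.2107]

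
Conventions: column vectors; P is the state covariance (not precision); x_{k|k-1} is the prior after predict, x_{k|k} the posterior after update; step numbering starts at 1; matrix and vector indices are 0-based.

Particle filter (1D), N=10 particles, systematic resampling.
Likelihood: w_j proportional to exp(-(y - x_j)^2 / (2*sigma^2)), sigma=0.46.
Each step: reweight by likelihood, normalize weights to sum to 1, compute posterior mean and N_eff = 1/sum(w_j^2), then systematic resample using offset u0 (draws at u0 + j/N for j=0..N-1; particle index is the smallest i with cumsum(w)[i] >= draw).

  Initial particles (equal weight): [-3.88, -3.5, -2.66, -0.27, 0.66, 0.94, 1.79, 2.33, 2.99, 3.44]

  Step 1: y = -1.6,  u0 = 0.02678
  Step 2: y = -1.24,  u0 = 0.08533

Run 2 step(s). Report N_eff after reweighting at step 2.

N_eff = 3.3749

step 1: w=[0.0001, 0.0023, 0.8193, 0.1783, 0.0001, 0.0000, 0.0000, 0.0000, 0.0000, 0.0000]  mean=-2.2356  Neff=1.4225  idx=[2, 2, 2, 2, 2, 2, 2, 2, 3, 3]
step 2: w=[0.0299, 0.0299, 0.0299, 0.0299, 0.0299, 0.0299, 0.0299, 0.0299, 0.3802, 0.3802]  mean=-0.8426  Neff=3.3749  idx=[2, 6, 8, 8, 8, 8, 9, 9, 9, 9]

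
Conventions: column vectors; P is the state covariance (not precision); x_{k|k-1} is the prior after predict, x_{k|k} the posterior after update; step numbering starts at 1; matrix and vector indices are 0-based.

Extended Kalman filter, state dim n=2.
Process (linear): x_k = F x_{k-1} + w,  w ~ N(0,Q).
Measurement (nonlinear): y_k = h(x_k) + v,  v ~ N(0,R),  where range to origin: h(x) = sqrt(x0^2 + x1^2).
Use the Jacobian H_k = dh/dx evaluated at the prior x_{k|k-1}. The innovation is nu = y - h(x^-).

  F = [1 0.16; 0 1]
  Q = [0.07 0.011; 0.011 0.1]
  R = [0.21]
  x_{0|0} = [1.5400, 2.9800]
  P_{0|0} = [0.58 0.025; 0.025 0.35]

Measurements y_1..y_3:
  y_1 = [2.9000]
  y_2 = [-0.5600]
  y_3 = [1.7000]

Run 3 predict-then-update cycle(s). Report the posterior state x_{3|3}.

x_post = [0.7210, 1.2860]

step 1: x^-=[2.0168, 2.9800]  P^-=[0.6670 0.0920; 0.0920 0.4500]  H_jac=[0.5605 0.8282]  S=[0.8136]  K=[0.5531; 0.5215]  nu=[-0.6983]  x^+=[1.6305, 2.6159]  P^+=[0.4180 -0.1427; -0.1427 0.2288]
step 2: x^-=[2.0491, 2.6159]  P^-=[0.4482 -0.0951; -0.0951 0.3288]  H_jac=[0.6167 0.7872]  S=[0.4919]  K=[0.4098; 0.4070]  nu=[-3.8829]  x^+=[0.4579, 1.0356]  P^+=[0.3656 -0.1771; -0.1771 0.2473]
step 3: x^-=[0.6236, 1.0356]  P^-=[0.3853 -0.1265; -0.1265 0.3473]  H_jac=[0.5159 0.8567]  S=[0.4556]  K=[0.1984; 0.5098]  nu=[0.4912]  x^+=[0.7210, 1.2860]  P^+=[0.3674 -0.1726; -0.1726 0.2289]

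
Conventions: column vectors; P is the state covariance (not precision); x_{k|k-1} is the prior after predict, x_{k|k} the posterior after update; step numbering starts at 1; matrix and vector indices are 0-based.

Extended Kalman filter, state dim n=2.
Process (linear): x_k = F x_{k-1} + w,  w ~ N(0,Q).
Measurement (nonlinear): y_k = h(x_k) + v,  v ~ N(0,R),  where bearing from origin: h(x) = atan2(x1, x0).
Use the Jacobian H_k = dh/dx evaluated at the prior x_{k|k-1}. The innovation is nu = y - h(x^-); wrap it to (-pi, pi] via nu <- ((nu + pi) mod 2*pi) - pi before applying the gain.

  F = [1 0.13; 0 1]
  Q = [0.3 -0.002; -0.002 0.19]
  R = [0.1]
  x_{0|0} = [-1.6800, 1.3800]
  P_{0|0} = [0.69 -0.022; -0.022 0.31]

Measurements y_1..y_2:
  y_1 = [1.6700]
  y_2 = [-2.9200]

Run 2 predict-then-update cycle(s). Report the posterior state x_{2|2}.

step 1: x^-=[-1.5006, 1.3800]  P^-=[0.9895 0.0163; 0.0163 0.5000]  H_jac=[-0.3320 -0.3611]  S=[0.2782]  K=[-1.2022; -0.6684]  nu=[-0.7280]  x^+=[-0.6253, 1.8666]  P^+=[0.5874 -0.2072; -0.2072 0.3757]
step 2: x^-=[-0.3827, 1.8666]  P^-=[0.8399 -0.1604; -0.1604 0.5657]  H_jac=[-0.5141 -0.1054]  S=[0.3109]  K=[-1.3345; 0.0735]  nu=[1.5902]  x^+=[-2.5048, 1.9835]  P^+=[0.2862 -0.1299; -0.1299 0.5640]

x_post = [-2.5048, 1.9835]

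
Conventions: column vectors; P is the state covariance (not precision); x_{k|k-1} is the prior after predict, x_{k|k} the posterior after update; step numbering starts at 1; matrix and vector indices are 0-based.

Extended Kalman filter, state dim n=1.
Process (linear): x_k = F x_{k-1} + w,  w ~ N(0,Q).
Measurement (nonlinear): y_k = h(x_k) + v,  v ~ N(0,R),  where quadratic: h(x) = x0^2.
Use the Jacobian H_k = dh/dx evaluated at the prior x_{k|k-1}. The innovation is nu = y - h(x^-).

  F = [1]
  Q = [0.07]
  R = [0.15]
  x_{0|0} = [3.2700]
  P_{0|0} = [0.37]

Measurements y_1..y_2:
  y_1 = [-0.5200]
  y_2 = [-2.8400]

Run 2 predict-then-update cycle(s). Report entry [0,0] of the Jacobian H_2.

H_jac[0,0] = 3.1381

step 1: x^-=[3.2700]  P^-=[0.4400]  H_jac=[6.5400]  S=[18.9695]  K=[0.1517]  nu=[-11.2129]  x^+=[1.5690]  P^+=[0.0035]
step 2: x^-=[1.5690]  P^-=[0.0735]  H_jac=[3.1381]  S=[0.8736]  K=[0.2639]  nu=[-5.3019]  x^+=[0.1696]  P^+=[0.0126]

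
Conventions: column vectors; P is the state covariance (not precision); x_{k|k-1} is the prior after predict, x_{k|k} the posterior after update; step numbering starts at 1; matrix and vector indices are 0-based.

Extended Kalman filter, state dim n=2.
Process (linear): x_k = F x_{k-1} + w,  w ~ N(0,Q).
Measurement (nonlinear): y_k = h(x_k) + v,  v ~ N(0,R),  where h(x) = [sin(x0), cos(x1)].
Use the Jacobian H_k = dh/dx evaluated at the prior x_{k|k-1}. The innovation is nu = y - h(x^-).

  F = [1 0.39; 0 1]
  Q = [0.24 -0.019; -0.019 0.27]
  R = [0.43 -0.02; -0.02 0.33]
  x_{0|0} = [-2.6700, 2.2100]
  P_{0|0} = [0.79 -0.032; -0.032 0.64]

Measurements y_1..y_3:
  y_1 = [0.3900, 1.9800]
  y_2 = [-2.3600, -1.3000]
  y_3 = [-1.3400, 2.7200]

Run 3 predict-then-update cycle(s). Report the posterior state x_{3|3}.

x_post = [-1.5072, -0.9398]

step 1: x^-=[-1.8081, 2.2100]  P^-=[1.1024 0.1986; 0.1986 0.9100]  H_jac=[-0.2351 0.0000; 0.0000 -0.8026]  S=[0.4909 0.0175; 0.0175 0.9161]  K=[-0.5221 -0.1640; -0.0668 -0.7959]  nu=[1.3620, 2.5766]  x^+=[-2.9417, 0.0683]  P^+=[0.9410 0.0544; 0.0544 0.3256]
step 2: x^-=[-2.9151, 0.0683]  P^-=[1.2729 0.1624; 0.1624 0.5956]  H_jac=[-0.9745 0.0000; 0.0000 -0.0683]  S=[1.6387 -0.0092; -0.0092 0.3328]  K=[-0.7572 -0.0542; -0.0973 -0.1249]  nu=[-2.1354, -2.2977]  x^+=[-1.1734, 0.5631]  P^+=[0.3330 0.0404; 0.0404 0.5751]
step 3: x^-=[-0.9538, 0.5631]  P^-=[0.6920 0.2457; 0.2457 0.8451]  H_jac=[0.5786 0.0000; 0.0000 -0.5338]  S=[0.6616 -0.0959; -0.0959 0.5708]  K=[0.5861 -0.1313; 0.1028 -0.7731]  nu=[-0.5244, 1.8744]  x^+=[-1.5072, -0.9398]  P^+=[0.4401 0.1031; 0.1031 0.4818]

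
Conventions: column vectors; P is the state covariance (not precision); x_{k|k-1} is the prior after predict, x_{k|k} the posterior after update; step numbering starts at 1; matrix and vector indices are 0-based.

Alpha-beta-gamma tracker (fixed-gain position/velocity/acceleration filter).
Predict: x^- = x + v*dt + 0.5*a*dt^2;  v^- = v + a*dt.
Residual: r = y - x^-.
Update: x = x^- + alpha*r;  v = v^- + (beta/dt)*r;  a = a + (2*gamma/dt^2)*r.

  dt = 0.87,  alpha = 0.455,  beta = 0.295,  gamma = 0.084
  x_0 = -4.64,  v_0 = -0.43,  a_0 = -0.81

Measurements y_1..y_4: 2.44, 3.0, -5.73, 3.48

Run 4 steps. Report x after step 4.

x_post = 2.0022

step 1: x_pred=-5.3206  r=7.7606  x^+=-1.7896  v^+=1.4968  a^+=0.9125
step 2: x_pred=-0.1420  r=3.1420  x^+=1.2876  v^+=3.3561  a^+=1.6099
step 3: x_pred=4.8167  r=-10.5467  x^+=0.0179  v^+=1.1805  a^+=-0.7310
step 4: x_pred=0.7684  r=2.7116  x^+=2.0022  v^+=1.4640  a^+=-0.1291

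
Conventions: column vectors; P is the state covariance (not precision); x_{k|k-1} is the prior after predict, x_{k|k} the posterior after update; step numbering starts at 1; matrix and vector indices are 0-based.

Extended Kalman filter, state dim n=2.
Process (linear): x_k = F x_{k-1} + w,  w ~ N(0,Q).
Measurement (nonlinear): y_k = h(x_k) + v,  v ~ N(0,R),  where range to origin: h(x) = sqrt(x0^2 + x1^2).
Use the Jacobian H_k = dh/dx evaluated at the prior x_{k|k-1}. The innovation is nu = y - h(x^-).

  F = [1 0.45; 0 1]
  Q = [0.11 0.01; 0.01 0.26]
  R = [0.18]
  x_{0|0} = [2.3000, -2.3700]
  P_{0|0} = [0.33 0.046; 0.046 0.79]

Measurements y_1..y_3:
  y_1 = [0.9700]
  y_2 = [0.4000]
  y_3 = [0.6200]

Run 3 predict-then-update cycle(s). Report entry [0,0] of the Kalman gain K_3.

K[0,0] = -0.7438

step 1: x^-=[1.2335, -2.3700]  P^-=[0.6414 0.4115; 0.4115 1.0500]  H_jac=[0.4617 -0.8870]  S=[0.8059]  K=[-0.0855; -0.9200]  nu=[-1.7018]  x^+=[1.3790, -0.8043]  P^+=[0.6355 0.3481; 0.3481 0.3679]
step 2: x^-=[1.0171, -0.8043]  P^-=[1.1333 0.5236; 0.5236 0.6279]  H_jac=[0.7844 -0.6203]  S=[0.6093]  K=[0.9259; 0.0349]  nu=[-0.8967]  x^+=[0.1869, -0.8356]  P^+=[0.6110 0.5039; 0.5039 0.6271]
step 3: x^-=[-0.1891, -0.8356]  P^-=[1.3015 0.7961; 0.7961 0.8871]  H_jac=[-0.2208 -0.9753]  S=[1.4302]  K=[-0.7438; -0.7279]  nu=[-0.2368]  x^+=[-0.0130, -0.6633]  P^+=[0.5102 0.0218; 0.0218 0.1294]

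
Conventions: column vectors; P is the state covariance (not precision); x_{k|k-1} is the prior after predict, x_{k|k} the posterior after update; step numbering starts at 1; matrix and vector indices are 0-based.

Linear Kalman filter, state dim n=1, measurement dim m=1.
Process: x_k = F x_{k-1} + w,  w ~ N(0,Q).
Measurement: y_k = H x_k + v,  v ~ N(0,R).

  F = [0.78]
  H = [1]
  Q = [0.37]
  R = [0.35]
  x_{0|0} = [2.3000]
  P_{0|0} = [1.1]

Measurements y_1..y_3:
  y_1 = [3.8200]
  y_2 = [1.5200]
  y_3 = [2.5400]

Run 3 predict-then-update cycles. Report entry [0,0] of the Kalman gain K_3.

K[0,0] = 0.5874

step 1: x^-=[1.7940]  P^-=[1.0392]  S=[1.3892]  K=[0.7481]  nu=[2.0260]  x^+=[3.3096]  P^+=[0.2618]
step 2: x^-=[2.5815]  P^-=[0.5293]  S=[0.8793]  K=[0.6020]  nu=[-1.0615]  x^+=[1.9425]  P^+=[0.2107]
step 3: x^-=[1.5152]  P^-=[0.4982]  S=[0.8482]  K=[0.5874]  nu=[1.0248]  x^+=[2.1171]  P^+=[0.2056]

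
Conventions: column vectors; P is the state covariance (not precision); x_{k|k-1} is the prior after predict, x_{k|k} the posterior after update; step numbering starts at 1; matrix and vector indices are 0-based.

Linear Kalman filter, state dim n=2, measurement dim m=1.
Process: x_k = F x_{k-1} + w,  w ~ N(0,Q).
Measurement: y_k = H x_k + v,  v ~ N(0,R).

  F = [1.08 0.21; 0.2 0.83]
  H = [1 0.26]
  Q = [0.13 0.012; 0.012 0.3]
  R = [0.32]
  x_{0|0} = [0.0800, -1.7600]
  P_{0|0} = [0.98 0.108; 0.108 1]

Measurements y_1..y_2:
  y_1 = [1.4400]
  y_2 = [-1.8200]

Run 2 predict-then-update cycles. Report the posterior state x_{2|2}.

step 1: x^-=[-0.2832, -1.4448]  P^-=[1.3662 0.4993; 0.4993 1.0640]  S=[2.0177]  K=[0.7414; 0.3846]  nu=[2.0988]  x^+=[1.2729, -0.6377]  P^+=[0.2570 -0.0760; -0.0760 0.7655]
step 2: x^-=[1.2409, -0.2747]  P^-=[0.4291 0.1296; 0.1296 0.8124]  S=[0.8714]  K=[0.5311; 0.3912]  nu=[-2.9894]  x^+=[-0.3468, -1.4441]  P^+=[0.1833 -0.0514; -0.0514 0.6791]

x_post = [-0.3468, -1.4441]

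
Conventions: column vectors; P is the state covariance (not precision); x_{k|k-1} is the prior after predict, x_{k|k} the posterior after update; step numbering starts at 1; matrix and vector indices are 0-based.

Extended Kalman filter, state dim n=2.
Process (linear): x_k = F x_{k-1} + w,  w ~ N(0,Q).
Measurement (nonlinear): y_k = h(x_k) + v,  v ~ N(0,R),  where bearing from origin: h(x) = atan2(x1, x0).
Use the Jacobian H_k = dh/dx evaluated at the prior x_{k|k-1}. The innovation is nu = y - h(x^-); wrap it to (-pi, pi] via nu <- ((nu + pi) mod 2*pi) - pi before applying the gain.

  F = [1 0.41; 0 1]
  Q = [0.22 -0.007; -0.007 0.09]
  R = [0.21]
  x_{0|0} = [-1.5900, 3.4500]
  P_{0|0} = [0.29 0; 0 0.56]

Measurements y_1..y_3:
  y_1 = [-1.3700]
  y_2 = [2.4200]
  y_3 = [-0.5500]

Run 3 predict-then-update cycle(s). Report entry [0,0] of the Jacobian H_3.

step 1: x^-=[-0.1755, 3.4500]  P^-=[0.6041 0.2226; 0.2226 0.6500]  H_jac=[-0.2891 -0.0147]  S=[0.2625]  K=[-0.6778; -0.2815]  nu=[-2.9916]  x^+=[1.8521, 4.2923]  P^+=[0.4835 0.1725; 0.1725 0.6292]
step 2: x^-=[3.6120, 4.2923]  P^-=[0.9508 0.4235; 0.4235 0.7192]  H_jac=[-0.1364 0.1148]  S=[0.2239]  K=[-0.3621; 0.1107]  nu=[1.5487]  x^+=[3.0512, 4.4637]  P^+=[0.9214 0.4324; 0.4324 0.7164]
step 3: x^-=[4.8813, 4.4637]  P^-=[1.6164 0.7192; 0.7192 0.8064]  H_jac=[-0.1020 0.1116]  S=[0.2205]  K=[-0.3840; 0.0753]  nu=[-1.2907]  x^+=[5.3770, 4.3666]  P^+=[1.5839 0.7256; 0.7256 0.8052]

H_jac[0,0] = -0.1020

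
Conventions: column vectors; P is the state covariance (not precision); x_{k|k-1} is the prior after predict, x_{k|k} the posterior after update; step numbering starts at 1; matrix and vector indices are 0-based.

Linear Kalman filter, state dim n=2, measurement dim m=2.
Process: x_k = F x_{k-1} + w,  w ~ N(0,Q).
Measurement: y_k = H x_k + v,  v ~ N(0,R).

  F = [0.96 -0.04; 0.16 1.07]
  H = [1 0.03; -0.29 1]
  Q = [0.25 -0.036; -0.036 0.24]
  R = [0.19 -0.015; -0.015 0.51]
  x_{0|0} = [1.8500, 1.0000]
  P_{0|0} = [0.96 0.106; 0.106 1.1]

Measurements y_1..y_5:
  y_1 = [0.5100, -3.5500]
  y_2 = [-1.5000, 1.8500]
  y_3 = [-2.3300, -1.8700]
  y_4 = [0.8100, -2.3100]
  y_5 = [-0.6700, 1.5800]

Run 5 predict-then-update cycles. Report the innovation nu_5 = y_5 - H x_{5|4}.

innov = [-0.7246, 3.7719]

step 1: x^-=[1.7360, 1.3660]  P^-=[1.1284 0.1726; 0.1726 1.5603]  S=[1.3301 -0.1243; -0.1243 2.0651]  K=[0.8500 -0.0237; 0.2346 0.7454]  nu=[-1.2670, -4.4126]  x^+=[0.7637, -2.2206]  P^+=[0.1612 0.0219; 0.0219 0.3830]
step 2: x^-=[0.8220, -2.2538]  P^-=[0.3975 -0.0053; -0.0053 0.6901]  S=[0.5878 -0.1148; -0.1148 1.2366]  K=[0.6691 -0.0354; 0.1380 0.5721]  nu=[-2.2544, 4.3422]  x^+=[-0.8399, -0.0806]  P^+=[0.1274 0.0089; 0.0089 0.2923]
step 3: x^-=[-0.8031, -0.2206]  P^-=[0.3672 -0.0199; -0.0199 0.5809]  S=[0.5565 -0.1238; -0.1238 1.1334]  K=[0.6497 -0.0406; 0.1135 0.5301]  nu=[-1.5203, -1.8823]  x^+=[-1.7145, -1.3909]  P^+=[0.1239 0.0055; 0.0055 0.2702]
step 4: x^-=[-1.5903, -1.7625]  P^-=[0.3642 -0.0229; -0.0229 0.5544]  S=[0.5533 -0.1267; -0.1267 1.1084]  K=[0.6473 -0.0420; 0.1074 0.5185]  nu=[2.4532, -1.0086]  x^+=[0.0401, -2.0221]  P^+=[0.1235 0.0047; 0.0047 0.2642]
step 5: x^-=[0.1194, -2.1573]  P^-=[0.3639 -0.0235; -0.0235 0.5472]  S=[0.5529 -0.1274; -0.1274 1.1015]  K=[0.6470 -0.0423; 0.1059 0.5153]  nu=[-0.7246, 3.7719]  x^+=[-0.5091, -0.2905]  P^+=[0.1234 0.0045; 0.0045 0.2625]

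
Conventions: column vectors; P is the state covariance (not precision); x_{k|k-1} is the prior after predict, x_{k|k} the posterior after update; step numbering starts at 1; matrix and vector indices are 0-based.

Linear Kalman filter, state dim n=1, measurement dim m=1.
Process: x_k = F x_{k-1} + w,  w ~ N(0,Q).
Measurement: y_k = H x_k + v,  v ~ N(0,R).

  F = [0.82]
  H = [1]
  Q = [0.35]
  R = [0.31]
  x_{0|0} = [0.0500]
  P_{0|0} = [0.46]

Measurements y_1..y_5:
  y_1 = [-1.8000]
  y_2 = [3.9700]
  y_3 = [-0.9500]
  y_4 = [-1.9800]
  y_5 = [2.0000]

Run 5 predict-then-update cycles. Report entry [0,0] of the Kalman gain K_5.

step 1: x^-=[0.0410]  P^-=[0.6593]  S=[0.9693]  K=[0.6802]  nu=[-1.8410]  x^+=[-1.2112]  P^+=[0.2109]
step 2: x^-=[-0.9932]  P^-=[0.4918]  S=[0.8018]  K=[0.6134]  nu=[4.9632]  x^+=[2.0510]  P^+=[0.1901]
step 3: x^-=[1.6818]  P^-=[0.4779]  S=[0.7879]  K=[0.6065]  nu=[-2.6318]  x^+=[0.0856]  P^+=[0.1880]
step 4: x^-=[0.0702]  P^-=[0.4764]  S=[0.7864]  K=[0.6058]  nu=[-2.0502]  x^+=[-1.1718]  P^+=[0.1878]
step 5: x^-=[-0.9609]  P^-=[0.4763]  S=[0.7863]  K=[0.6057]  nu=[2.9609]  x^+=[0.8326]  P^+=[0.1878]

K[0,0] = 0.6057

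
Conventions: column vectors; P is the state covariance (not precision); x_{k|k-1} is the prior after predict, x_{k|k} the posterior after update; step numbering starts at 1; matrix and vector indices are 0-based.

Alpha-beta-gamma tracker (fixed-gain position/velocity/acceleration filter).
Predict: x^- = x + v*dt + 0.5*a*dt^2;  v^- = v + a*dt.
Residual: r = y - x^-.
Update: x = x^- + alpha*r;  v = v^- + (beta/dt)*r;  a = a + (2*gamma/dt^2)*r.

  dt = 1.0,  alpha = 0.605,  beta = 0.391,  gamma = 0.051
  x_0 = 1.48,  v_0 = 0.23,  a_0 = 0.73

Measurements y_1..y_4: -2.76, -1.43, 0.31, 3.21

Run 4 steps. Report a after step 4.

a_post = 0.8019

step 1: x_pred=2.0750  r=-4.8350  x^+=-0.8502  v^+=-0.9305  a^+=0.2368
step 2: x_pred=-1.6622  r=0.2322  x^+=-1.5217  v^+=-0.6028  a^+=0.2605
step 3: x_pred=-1.9943  r=2.3043  x^+=-0.6002  v^+=0.5587  a^+=0.4956
step 4: x_pred=0.2062  r=3.0038  x^+=2.0235  v^+=2.2287  a^+=0.8019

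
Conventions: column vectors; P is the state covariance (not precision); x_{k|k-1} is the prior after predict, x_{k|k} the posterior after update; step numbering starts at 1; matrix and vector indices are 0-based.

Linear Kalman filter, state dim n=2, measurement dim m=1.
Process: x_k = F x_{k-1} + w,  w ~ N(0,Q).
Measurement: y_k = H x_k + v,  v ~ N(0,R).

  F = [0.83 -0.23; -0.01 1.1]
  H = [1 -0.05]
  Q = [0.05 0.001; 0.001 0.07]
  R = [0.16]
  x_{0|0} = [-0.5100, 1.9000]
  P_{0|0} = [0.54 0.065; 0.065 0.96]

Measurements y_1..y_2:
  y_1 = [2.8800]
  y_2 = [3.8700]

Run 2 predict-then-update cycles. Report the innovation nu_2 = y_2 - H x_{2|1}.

innov = [2.4304]

step 1: x^-=[-0.8603, 2.0951]  P^-=[0.4480 -0.1869; -0.1869 1.2302]  S=[0.6297]  K=[0.7262; -0.3944]  nu=[3.8451]  x^+=[1.9320, 0.5785]  P^+=[0.1159 -0.0065; -0.0065 1.1323]
step 2: x^-=[1.4705, 0.6171]  P^-=[0.1922 -0.2924; -0.2924 1.4402]  S=[0.3850]  K=[0.5371; -0.9463]  nu=[2.4304]  x^+=[2.7759, -1.6829]  P^+=[0.0811 -0.0966; -0.0966 1.0954]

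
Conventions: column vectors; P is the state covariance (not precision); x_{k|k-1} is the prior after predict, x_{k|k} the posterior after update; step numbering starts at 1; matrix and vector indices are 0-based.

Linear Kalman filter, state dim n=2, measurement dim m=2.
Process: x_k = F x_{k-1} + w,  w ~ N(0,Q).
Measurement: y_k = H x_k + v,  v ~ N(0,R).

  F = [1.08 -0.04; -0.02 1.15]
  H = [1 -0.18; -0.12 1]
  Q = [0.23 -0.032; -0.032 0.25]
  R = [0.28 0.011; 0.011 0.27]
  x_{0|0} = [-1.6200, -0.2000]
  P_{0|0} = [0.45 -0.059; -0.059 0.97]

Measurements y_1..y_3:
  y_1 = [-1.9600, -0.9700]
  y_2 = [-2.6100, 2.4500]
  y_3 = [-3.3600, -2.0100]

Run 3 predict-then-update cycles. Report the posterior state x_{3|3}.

step 1: x^-=[-1.7416, -0.1976]  P^-=[0.7615 -0.1597; -0.1597 1.5357]  S=[1.1488 -0.5199; -0.5199 1.8550]  K=[0.7177 0.0658; -0.0003 0.8381]  nu=[-0.2540, -0.9814]  x^+=[-1.9885, -1.0201]  P^+=[0.2109 0.0510; 0.0510 0.2324]
step 2: x^-=[-2.1068, -1.1333]  P^-=[0.4719 0.0161; 0.0161 0.5551]  S=[0.7641 -0.1291; -0.1291 0.8280]  K=[0.6219 0.0480; 0.0033 0.6686]  nu=[-0.7072, 3.3305]  x^+=[-2.3867, 1.0910]  P^+=[0.1822 0.0417; 0.0417 0.1855]
step 3: x^-=[-2.6213, 1.3024]  P^-=[0.4392 0.0073; 0.0073 0.4935]  S=[0.7325 -0.1231; -0.1231 0.7681]  K=[0.6041 0.0377; -0.0036 0.6408]  nu=[-0.5043, -3.6270]  x^+=[-3.0626, -1.0200]  P^+=[0.1764 0.0380; 0.0380 0.1775]

x_post = [-3.0626, -1.0200]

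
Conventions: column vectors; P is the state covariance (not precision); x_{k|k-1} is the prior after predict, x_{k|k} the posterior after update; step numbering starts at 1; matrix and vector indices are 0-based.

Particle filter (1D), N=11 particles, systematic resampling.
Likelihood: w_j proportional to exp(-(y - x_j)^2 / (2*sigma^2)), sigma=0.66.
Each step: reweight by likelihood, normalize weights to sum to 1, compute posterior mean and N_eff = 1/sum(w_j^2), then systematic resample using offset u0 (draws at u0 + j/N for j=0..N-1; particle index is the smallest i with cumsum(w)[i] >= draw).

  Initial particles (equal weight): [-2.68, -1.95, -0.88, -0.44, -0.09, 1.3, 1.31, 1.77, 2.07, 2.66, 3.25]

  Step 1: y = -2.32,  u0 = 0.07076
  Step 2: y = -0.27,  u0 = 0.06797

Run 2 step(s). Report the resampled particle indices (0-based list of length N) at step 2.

resampled_idx = [6, 8, 10, 10, 10, 10, 10, 10, 10, 10, 10]

step 1: w=[0.4710, 0.4671, 0.0506, 0.0095, 0.0018, 0.0000, 0.0000, 0.0000, 0.0000, 0.0000, 0.0000]  mean=-2.2221  Neff=2.2588  idx=[0, 0, 0, 0, 0, 1, 1, 1, 1, 1, 2]
step 2: w=[0.0015, 0.0015, 0.0015, 0.0015, 0.0015, 0.0458, 0.0458, 0.0458, 0.0458, 0.0458, 0.7634]  mean=-1.1386  Neff=1.6857  idx=[6, 8, 10, 10, 10, 10, 10, 10, 10, 10, 10]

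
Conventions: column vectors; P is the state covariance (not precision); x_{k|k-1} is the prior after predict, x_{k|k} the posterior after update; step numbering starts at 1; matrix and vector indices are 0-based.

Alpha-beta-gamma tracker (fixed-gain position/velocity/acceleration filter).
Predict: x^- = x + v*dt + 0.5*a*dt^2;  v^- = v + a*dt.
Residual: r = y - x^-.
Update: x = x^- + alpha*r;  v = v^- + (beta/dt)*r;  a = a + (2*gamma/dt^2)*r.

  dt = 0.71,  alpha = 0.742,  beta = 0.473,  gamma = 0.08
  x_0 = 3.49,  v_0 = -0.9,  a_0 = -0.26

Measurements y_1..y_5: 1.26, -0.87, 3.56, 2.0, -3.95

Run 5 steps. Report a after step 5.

step 1: x_pred=2.7855  r=-1.5255  x^+=1.6536  v^+=-2.1009  a^+=-0.7442
step 2: x_pred=-0.0256  r=-0.8444  x^+=-0.6521  v^+=-3.1918  a^+=-1.0122
step 3: x_pred=-3.1734  r=6.7334  x^+=1.8228  v^+=0.5754  a^+=1.1250
step 4: x_pred=2.5148  r=-0.5148  x^+=2.1328  v^+=1.0311  a^+=0.9616
step 5: x_pred=3.1073  r=-7.0573  x^+=-2.1292  v^+=-2.9877  a^+=-1.2784

a_post = -1.2784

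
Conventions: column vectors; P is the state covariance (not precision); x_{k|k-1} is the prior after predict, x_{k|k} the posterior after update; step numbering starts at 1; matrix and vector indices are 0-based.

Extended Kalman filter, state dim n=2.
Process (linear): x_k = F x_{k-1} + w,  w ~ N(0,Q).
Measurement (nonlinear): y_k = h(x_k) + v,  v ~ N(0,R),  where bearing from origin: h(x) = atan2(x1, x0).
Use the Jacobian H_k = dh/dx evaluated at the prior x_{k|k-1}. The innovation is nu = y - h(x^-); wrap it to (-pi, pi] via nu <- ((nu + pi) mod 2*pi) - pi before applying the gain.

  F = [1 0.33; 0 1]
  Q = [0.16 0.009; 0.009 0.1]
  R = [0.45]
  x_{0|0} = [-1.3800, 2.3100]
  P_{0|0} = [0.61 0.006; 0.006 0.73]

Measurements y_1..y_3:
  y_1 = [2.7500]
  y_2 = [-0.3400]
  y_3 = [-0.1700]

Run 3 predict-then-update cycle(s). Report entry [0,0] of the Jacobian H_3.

step 1: x^-=[-0.6177, 2.3100]  P^-=[0.8535 0.2559; 0.2559 0.8300]  H_jac=[-0.4040 -0.1080]  S=[0.6213]  K=[-0.5994; -0.3107]  nu=[0.9179]  x^+=[-1.1679, 2.0248]  P^+=[0.6302 0.1402; 0.1402 0.7700]
step 2: x^-=[-0.4998, 2.0248]  P^-=[0.9666 0.4033; 0.4033 0.8700]  H_jac=[-0.4655 -0.1149]  S=[0.7141]  K=[-0.6950; -0.4029]  nu=[-2.1528]  x^+=[0.9964, 2.8921]  P^+=[0.6216 0.2033; 0.2033 0.7541]
step 3: x^-=[1.9508, 2.8921]  P^-=[0.9980 0.4612; 0.4612 0.8541]  H_jac=[-0.2376 0.1603]  S=[0.4932]  K=[-0.3310; 0.0554]  nu=[-1.1474]  x^+=[2.3306, 2.8286]  P^+=[0.9439 0.4702; 0.4702 0.8526]

H_jac[0,0] = -0.2376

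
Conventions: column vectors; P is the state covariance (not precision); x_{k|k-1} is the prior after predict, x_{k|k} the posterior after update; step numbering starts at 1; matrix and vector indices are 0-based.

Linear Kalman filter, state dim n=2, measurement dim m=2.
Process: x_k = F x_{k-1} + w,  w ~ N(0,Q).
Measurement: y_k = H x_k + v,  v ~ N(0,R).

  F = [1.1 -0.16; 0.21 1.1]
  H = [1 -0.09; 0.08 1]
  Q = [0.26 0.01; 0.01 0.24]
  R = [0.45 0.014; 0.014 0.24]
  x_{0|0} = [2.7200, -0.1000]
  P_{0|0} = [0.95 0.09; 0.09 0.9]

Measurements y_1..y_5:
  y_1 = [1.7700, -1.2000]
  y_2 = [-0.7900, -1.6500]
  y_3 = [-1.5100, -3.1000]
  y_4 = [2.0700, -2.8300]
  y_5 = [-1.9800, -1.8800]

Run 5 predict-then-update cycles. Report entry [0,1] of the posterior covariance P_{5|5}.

step 1: x^-=[3.0080, 0.4612]  P^-=[1.4009 0.1769; 0.1769 1.4125]  S=[1.8305 0.1746; 0.1746 1.6897]  K=[0.7477 0.0938; -0.0539 0.8498]  nu=[-1.1965, -1.9018]  x^+=[1.9351, -1.0906]  P^+=[0.3383 0.0059; 0.0059 0.2027]
step 2: x^-=[2.3031, -0.7933]  P^-=[0.6724 0.0594; 0.0594 0.5030]  S=[1.1158 0.0815; 0.0815 0.7568]  K=[0.5916 0.0859; -0.0366 0.6748]  nu=[-3.1645, -1.0409]  x^+=[0.3417, -1.3799]  P^+=[0.2681 0.0074; 0.0074 0.1609]
step 3: x^-=[0.5966, -1.4461]  P^-=[0.5859 0.0524; 0.0524 0.4499]  S=[1.0301 0.0724; 0.0724 0.7020]  K=[0.5583 0.0838; -0.0342 0.6503]  nu=[-2.2368, -1.7016]  x^+=[-0.7948, -2.4764]  P^+=[0.2531 0.0077; 0.0077 0.1550]
step 4: x^-=[-0.4780, -2.8909]  P^-=[0.5675 0.0502; 0.0502 0.4422]  S=[1.0121 0.0695; 0.0695 0.6939]  K=[0.5506 0.0827; -0.0341 0.6465]  nu=[2.2879, 0.0991]  x^+=[0.7899, -2.9048]  P^+=[0.2496 0.0076; 0.0076 0.1541]
step 5: x^-=[1.3336, -3.0294]  P^-=[0.5633 0.0495; 0.0495 0.4410]  S=[1.0080 0.0685; 0.0685 0.6925]  K=[0.5488 0.0822; -0.0342 0.6459]  nu=[-3.5863, 1.0427]  x^+=[-0.5490, -2.2333]  P^+=[0.2488 0.0075; 0.0075 0.1539]

P_post[0,1] = 0.0075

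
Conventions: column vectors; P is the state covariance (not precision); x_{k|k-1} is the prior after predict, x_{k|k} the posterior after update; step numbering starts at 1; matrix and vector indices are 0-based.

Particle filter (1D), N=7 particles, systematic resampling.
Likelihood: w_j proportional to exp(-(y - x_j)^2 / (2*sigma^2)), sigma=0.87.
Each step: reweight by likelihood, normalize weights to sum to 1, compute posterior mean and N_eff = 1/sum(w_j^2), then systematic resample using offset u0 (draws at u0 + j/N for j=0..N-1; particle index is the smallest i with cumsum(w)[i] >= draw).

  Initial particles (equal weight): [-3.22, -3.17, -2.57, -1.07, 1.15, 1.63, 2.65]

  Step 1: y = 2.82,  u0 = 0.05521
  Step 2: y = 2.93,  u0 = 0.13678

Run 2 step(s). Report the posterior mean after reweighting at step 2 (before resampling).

post_mean = 2.4636

step 1: w=[0.0000, 0.0000, 0.0000, 0.0000, 0.1034, 0.2561, 0.6404]  mean=2.2335  Neff=2.0558  idx=[4, 5, 5, 6, 6, 6, 6]
step 2: w=[0.0269, 0.0716, 0.0716, 0.2075, 0.2075, 0.2075, 0.2075]  mean=2.4636  Neff=5.4595  idx=[2, 3, 4, 4, 5, 6, 6]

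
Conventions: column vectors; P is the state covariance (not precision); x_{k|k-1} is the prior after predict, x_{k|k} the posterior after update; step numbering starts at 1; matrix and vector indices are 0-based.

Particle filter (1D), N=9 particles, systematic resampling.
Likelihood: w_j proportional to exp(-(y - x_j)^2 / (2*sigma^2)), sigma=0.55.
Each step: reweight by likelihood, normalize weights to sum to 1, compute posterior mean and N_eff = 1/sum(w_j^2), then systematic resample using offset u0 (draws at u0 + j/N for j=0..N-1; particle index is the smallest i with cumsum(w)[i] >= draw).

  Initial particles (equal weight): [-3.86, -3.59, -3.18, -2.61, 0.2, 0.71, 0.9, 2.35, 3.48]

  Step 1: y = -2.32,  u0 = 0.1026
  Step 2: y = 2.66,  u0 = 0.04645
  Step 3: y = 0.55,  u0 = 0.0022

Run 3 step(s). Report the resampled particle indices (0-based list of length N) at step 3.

resampled_idx = [0, 1, 2, 3, 4, 5, 6, 7, 8]

step 1: w=[0.0158, 0.0554, 0.2348, 0.6939, 0.0000, 0.0000, 0.0000, 0.0000, 0.0000]  mean=-2.8179  Neff=1.8520  idx=[2, 2, 3, 3, 3, 3, 3, 3, 3]
step 2: w=[0.0000, 0.0000, 0.1429, 0.1429, 0.1429, 0.1429, 0.1429, 0.1429, 0.1429]  mean=-2.6100  Neff=7.0001  idx=[2, 3, 3, 4, 5, 6, 6, 7, 8]
step 3: w=[0.1111, 0.1111, 0.1111, 0.1111, 0.1111, 0.1111, 0.1111, 0.1111, 0.1111]  mean=-2.6100  Neff=9.0000  idx=[0, 1, 2, 3, 4, 5, 6, 7, 8]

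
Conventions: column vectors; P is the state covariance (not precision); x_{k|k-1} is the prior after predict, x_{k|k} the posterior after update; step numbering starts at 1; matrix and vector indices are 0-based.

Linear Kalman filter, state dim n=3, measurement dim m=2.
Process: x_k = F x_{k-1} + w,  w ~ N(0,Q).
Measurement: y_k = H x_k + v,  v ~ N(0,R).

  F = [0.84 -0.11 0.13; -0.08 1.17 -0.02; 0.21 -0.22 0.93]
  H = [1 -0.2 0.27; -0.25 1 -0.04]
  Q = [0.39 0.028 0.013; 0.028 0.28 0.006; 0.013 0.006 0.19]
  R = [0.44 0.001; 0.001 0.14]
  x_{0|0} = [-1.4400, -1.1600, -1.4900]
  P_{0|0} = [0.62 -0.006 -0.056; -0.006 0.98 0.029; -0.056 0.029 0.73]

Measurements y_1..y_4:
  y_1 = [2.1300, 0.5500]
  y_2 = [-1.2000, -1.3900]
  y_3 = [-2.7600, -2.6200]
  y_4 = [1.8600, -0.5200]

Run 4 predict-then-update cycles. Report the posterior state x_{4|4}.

step 1: x^-=[-1.2757, -1.2122, -1.4329]  P^-=[0.8397 -0.1416 0.1865; -0.1416 1.6254 -0.2357; 0.1865 -0.2357 0.8630]  S=[1.5905 -0.7776; -0.7776 1.9126]  K=[0.6062 0.0587; 0.1167 0.9207; 0.2651 -0.0579]  nu=[3.5501, 1.3860]  x^+=[0.9576, 0.4781, -0.5720]  P^+=[0.3041 0.0817 -0.0777; 0.0817 0.1495 0.0016; -0.0777 0.0016 0.7209]
step 2: x^-=[0.6775, 0.4942, -0.4360]  P^-=[0.5864 0.0699 0.0774; 0.0699 0.4713 -0.0217; 0.0774 -0.0217 0.7956]  S=[1.1195 -0.1894; -0.1894 0.6176]  K=[0.5360 0.0351; 0.1029 0.7678; 0.2583 -0.0387]  nu=[-1.6609, -1.7323]  x^+=[-0.2736, -1.0068, -0.7980]  P^+=[0.2712 0.0701 -0.0790; 0.0701 0.1253 0.0037; -0.0790 0.0037 0.7162]
step 3: x^-=[-0.2228, -1.1401, -0.5781]  P^-=[0.5647 0.0640 0.0715; 0.0640 0.4400 -0.0154; 0.0715 -0.0154 0.7886]  S=[1.0944 -0.1814; -0.1814 0.5872]  K=[0.5263 0.0263; 0.0993 0.7538; 0.2576 -0.0308]  nu=[-2.6091, -1.5587]  x^+=[-1.6370, -2.5740, -1.2023]  P^+=[0.2662 0.0676 -0.0781; 0.0676 0.1227 0.0049; -0.0781 0.0049 0.7125]
step 4: x^-=[-1.2482, -2.8565, -0.8957]  P^-=[0.5617 0.0624 0.0712; 0.0624 0.4369 -0.0140; 0.0712 -0.0140 0.7852]  S=[1.0914 -0.1813; -0.1813 0.5845]  K=[0.5249 0.0245; 0.0986 0.7522; 0.2574 -0.0283]  nu=[2.7787, 1.9887]  x^+=[0.2589, -1.0867, -0.2367]  P^+=[0.2653 0.0672 -0.0773; 0.0672 0.1224 0.0053; -0.0773 0.0053 0.7098]

x_post = [0.2589, -1.0867, -0.2367]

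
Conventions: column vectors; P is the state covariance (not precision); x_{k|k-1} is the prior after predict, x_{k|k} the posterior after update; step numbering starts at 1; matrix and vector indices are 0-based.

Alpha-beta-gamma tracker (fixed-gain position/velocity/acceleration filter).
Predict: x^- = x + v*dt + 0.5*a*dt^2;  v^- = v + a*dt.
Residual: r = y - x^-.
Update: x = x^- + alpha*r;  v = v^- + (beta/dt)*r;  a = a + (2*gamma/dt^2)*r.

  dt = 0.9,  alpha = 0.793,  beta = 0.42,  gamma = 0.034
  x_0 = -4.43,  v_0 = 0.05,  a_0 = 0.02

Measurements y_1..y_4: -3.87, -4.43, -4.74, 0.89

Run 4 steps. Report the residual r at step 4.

step 1: x_pred=-4.3769  r=0.5069  x^+=-3.9749  v^+=0.3046  a^+=0.0626
step 2: x_pred=-3.6755  r=-0.7545  x^+=-4.2738  v^+=0.0088  a^+=-0.0008
step 3: x_pred=-4.2663  r=-0.4737  x^+=-4.6419  v^+=-0.2130  a^+=-0.0406
step 4: x_pred=-4.8501  r=5.7401  x^+=-0.2982  v^+=2.4292  a^+=0.4413

resid = 5.7401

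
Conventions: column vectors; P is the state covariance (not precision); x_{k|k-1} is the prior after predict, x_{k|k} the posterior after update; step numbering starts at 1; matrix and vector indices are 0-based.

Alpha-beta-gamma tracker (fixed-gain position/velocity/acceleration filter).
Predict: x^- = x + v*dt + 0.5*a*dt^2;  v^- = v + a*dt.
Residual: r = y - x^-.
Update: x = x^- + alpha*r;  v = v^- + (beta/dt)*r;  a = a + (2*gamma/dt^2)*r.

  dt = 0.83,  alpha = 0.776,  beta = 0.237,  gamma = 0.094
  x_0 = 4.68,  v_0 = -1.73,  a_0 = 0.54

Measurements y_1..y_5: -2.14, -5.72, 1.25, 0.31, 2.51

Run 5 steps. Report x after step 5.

step 1: x_pred=3.4301  r=-5.5701  x^+=-0.8923  v^+=-2.8723  a^+=-0.9801
step 2: x_pred=-3.6139  r=-2.1061  x^+=-5.2482  v^+=-4.2871  a^+=-1.5548
step 3: x_pred=-9.3421  r=10.5921  x^+=-1.1226  v^+=-2.5532  a^+=1.3357
step 4: x_pred=-2.7817  r=3.0917  x^+=-0.3825  v^+=-0.5617  a^+=2.1795
step 5: x_pred=-0.0980  r=2.6080  x^+=1.9258  v^+=1.9920  a^+=2.8912

x_post = 1.9258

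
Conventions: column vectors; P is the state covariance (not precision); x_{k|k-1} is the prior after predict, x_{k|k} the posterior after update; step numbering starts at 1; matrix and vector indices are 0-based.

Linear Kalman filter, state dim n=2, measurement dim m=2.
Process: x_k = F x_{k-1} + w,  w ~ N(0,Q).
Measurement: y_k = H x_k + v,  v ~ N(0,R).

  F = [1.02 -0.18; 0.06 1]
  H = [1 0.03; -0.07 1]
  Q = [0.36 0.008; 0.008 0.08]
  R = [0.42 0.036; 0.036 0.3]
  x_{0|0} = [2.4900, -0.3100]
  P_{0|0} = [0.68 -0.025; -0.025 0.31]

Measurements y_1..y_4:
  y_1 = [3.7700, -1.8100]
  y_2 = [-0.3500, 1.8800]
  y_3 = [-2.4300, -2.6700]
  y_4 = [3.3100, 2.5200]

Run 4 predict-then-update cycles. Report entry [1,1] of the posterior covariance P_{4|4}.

P_post[1,1] = 0.1248

step 1: x^-=[2.5956, -0.1606]  P^-=[1.0867 -0.0314; -0.0314 0.3894]  S=[1.5052 -0.0597; -0.0597 0.6992]  K=[0.7177 -0.0924; 0.0092 0.5609]  nu=[1.1792, -1.4677]  x^+=[3.5775, -0.9731]  P^+=[0.2975 0.0189; 0.0189 0.1699]
step 2: x^-=[3.8243, -0.7585]  P^-=[0.6681 0.0147; 0.0147 0.2533]  S=[1.0892 0.0115; 0.0115 0.5545]  K=[0.6145 -0.0706; 0.0157 0.4546]  nu=[-4.1515, 2.9061]  x^+=[1.0680, 0.4975]  P^+=[0.2550 0.0188; 0.0188 0.1383]
step 3: x^-=[0.9998, 0.5616]  P^-=[0.6229 0.0177; 0.0177 0.2214]  S=[1.0441 0.0167; 0.0167 0.5220]  K=[0.5982 -0.0688; 0.0166 0.4213]  nu=[-3.4466, -3.1616]  x^+=[-0.8444, -0.8275]  P^+=[0.2482 0.0183; 0.0183 0.1283]
step 4: x^-=[-0.7124, -0.8782]  P^-=[0.6157 0.0186; 0.0186 0.2114]  S=[1.0370 0.0178; 0.0178 0.5118]  K=[0.5954 -0.0686; 0.0170 0.4099]  nu=[4.0487, 3.3483]  x^+=[1.4686, 0.5629]  P^+=[0.2471 0.0181; 0.0181 0.1248]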